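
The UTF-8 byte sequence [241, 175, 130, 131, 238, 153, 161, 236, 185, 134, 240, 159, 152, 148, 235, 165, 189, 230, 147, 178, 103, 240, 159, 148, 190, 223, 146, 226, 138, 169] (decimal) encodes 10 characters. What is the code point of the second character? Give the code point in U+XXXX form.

Offset 0: leading byte 0xF1 = 11110001 → 4-byte char #1 = F1 AF 82 83.
Offset 4: leading byte 0xEE = 11101110 → 3-byte char #2 = EE 99 A1.
Leading byte 0xEE = 11101110 matches 1110xxxx → 3-byte sequence.
Byte 1: 0xEE = 11101110, payload 1110 (4 bits).
Byte 2: 0x99 = 10011001 (10xxxxxx ✓), payload 011001.
Byte 3: 0xA1 = 10100001 (10xxxxxx ✓), payload 100001.
Concatenate: 1110011001100001 = 0xE661 (16 bits → U+E661).

U+E661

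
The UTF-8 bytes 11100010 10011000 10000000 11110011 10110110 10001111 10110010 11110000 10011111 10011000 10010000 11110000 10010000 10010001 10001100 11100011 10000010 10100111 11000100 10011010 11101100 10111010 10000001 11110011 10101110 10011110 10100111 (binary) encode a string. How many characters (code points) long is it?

8

Byte at offset 0: 0xE2 = 11100010 → 3-byte char (#1). Advance 3.
Byte at offset 3: 0xF3 = 11110011 → 4-byte char (#2). Advance 4.
Byte at offset 7: 0xF0 = 11110000 → 4-byte char (#3). Advance 4.
Byte at offset 11: 0xF0 = 11110000 → 4-byte char (#4). Advance 4.
Byte at offset 15: 0xE3 = 11100011 → 3-byte char (#5). Advance 3.
Byte at offset 18: 0xC4 = 11000100 → 2-byte char (#6). Advance 2.
Byte at offset 20: 0xEC = 11101100 → 3-byte char (#7). Advance 3.
Byte at offset 23: 0xF3 = 11110011 → 4-byte char (#8). Advance 4.
Reached end at offset 27 after 8 code points.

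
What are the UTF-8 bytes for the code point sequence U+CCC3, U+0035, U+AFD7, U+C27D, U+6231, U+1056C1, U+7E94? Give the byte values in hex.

U+CCC3: 3-byte form → EC B3 83.
U+0035: 1-byte form → 35.
U+AFD7: 3-byte form → EA BF 97.
U+C27D: 3-byte form → EC 89 BD.
U+6231: 3-byte form → E6 88 B1.
U+1056C1: 4-byte form → F4 85 9B 81.
U+7E94: 3-byte form → E7 BA 94.
Concatenated (20 bytes): EC B3 83 35 EA BF 97 EC 89 BD E6 88 B1 F4 85 9B 81 E7 BA 94.

EC B3 83 35 EA BF 97 EC 89 BD E6 88 B1 F4 85 9B 81 E7 BA 94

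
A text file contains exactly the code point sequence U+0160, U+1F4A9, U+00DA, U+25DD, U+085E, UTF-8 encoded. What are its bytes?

C5 A0 F0 9F 92 A9 C3 9A E2 97 9D E0 A1 9E

U+0160: 2-byte form → C5 A0.
U+1F4A9: 4-byte form → F0 9F 92 A9.
U+00DA: 2-byte form → C3 9A.
U+25DD: 3-byte form → E2 97 9D.
U+085E: 3-byte form → E0 A1 9E.
Concatenated (14 bytes): C5 A0 F0 9F 92 A9 C3 9A E2 97 9D E0 A1 9E.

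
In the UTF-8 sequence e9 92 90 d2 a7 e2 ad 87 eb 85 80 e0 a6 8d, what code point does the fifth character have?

Offset 0: leading byte 0xE9 = 11101001 → 3-byte char #1 = E9 92 90.
Offset 3: leading byte 0xD2 = 11010010 → 2-byte char #2 = D2 A7.
Offset 5: leading byte 0xE2 = 11100010 → 3-byte char #3 = E2 AD 87.
Offset 8: leading byte 0xEB = 11101011 → 3-byte char #4 = EB 85 80.
Offset 11: leading byte 0xE0 = 11100000 → 3-byte char #5 = E0 A6 8D.
Leading byte 0xE0 = 11100000 matches 1110xxxx → 3-byte sequence.
Byte 1: 0xE0 = 11100000, payload 0000 (4 bits).
Byte 2: 0xA6 = 10100110 (10xxxxxx ✓), payload 100110.
Byte 3: 0x8D = 10001101 (10xxxxxx ✓), payload 001101.
Concatenate: 0000100110001101 = 0x98D (16 bits → U+098D).

U+098D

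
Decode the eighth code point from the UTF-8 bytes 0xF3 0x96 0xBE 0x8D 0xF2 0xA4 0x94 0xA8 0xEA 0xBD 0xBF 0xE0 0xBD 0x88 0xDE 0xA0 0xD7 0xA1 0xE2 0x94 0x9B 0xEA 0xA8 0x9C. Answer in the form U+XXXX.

U+AA1C

Offset 0: leading byte 0xF3 = 11110011 → 4-byte char #1 = F3 96 BE 8D.
Offset 4: leading byte 0xF2 = 11110010 → 4-byte char #2 = F2 A4 94 A8.
Offset 8: leading byte 0xEA = 11101010 → 3-byte char #3 = EA BD BF.
Offset 11: leading byte 0xE0 = 11100000 → 3-byte char #4 = E0 BD 88.
Offset 14: leading byte 0xDE = 11011110 → 2-byte char #5 = DE A0.
Offset 16: leading byte 0xD7 = 11010111 → 2-byte char #6 = D7 A1.
Offset 18: leading byte 0xE2 = 11100010 → 3-byte char #7 = E2 94 9B.
Offset 21: leading byte 0xEA = 11101010 → 3-byte char #8 = EA A8 9C.
Leading byte 0xEA = 11101010 matches 1110xxxx → 3-byte sequence.
Byte 1: 0xEA = 11101010, payload 1010 (4 bits).
Byte 2: 0xA8 = 10101000 (10xxxxxx ✓), payload 101000.
Byte 3: 0x9C = 10011100 (10xxxxxx ✓), payload 011100.
Concatenate: 1010101000011100 = 0xAA1C (16 bits → U+AA1C).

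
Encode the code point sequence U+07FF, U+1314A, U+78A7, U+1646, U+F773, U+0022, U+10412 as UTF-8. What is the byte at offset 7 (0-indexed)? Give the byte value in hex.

0xA2

U+07FF → 2-byte form DF BF at offsets 0–1.
U+1314A → 4-byte form F0 93 85 8A at offsets 2–5.
U+78A7 → 3-byte form E7 A2 A7 at offsets 6–8.
Offset 7 falls in char 3's range; it's byte 2 of E7 A2 A7 = 0xA2.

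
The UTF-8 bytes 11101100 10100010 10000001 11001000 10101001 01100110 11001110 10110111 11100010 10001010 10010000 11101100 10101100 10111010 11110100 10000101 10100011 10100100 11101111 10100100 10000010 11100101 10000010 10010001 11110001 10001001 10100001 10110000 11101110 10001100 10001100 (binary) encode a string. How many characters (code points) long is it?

11

Byte at offset 0: 0xEC = 11101100 → 3-byte char (#1). Advance 3.
Byte at offset 3: 0xC8 = 11001000 → 2-byte char (#2). Advance 2.
Byte at offset 5: 0x66 = 01100110 → 1-byte char (#3). Advance 1.
Byte at offset 6: 0xCE = 11001110 → 2-byte char (#4). Advance 2.
Byte at offset 8: 0xE2 = 11100010 → 3-byte char (#5). Advance 3.
Byte at offset 11: 0xEC = 11101100 → 3-byte char (#6). Advance 3.
Byte at offset 14: 0xF4 = 11110100 → 4-byte char (#7). Advance 4.
Byte at offset 18: 0xEF = 11101111 → 3-byte char (#8). Advance 3.
Byte at offset 21: 0xE5 = 11100101 → 3-byte char (#9). Advance 3.
Byte at offset 24: 0xF1 = 11110001 → 4-byte char (#10). Advance 4.
Byte at offset 28: 0xEE = 11101110 → 3-byte char (#11). Advance 3.
Reached end at offset 31 after 11 code points.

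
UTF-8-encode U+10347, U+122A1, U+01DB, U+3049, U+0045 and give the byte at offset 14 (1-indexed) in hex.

1-indexed offset 14 is 0-indexed offset 13.
U+10347 → 4-byte form F0 90 8D 87 at offsets 0–3.
U+122A1 → 4-byte form F0 92 8A A1 at offsets 4–7.
U+01DB → 2-byte form C7 9B at offsets 8–9.
U+3049 → 3-byte form E3 81 89 at offsets 10–12.
U+0045 → 1-byte form 45 at offsets 13–13.
Offset 13 falls in char 5's range; it's byte 1 of 45 = 0x45.

0x45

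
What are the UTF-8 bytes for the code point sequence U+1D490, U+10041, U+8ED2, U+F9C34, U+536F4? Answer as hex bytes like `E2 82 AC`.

F0 9D 92 90 F0 90 81 81 E8 BB 92 F3 B9 B0 B4 F1 93 9B B4

U+1D490: 4-byte form → F0 9D 92 90.
U+10041: 4-byte form → F0 90 81 81.
U+8ED2: 3-byte form → E8 BB 92.
U+F9C34: 4-byte form → F3 B9 B0 B4.
U+536F4: 4-byte form → F1 93 9B B4.
Concatenated (19 bytes): F0 9D 92 90 F0 90 81 81 E8 BB 92 F3 B9 B0 B4 F1 93 9B B4.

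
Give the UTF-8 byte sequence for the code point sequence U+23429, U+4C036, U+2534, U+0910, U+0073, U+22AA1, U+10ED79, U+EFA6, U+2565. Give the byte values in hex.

F0 A3 90 A9 F1 8C 80 B6 E2 94 B4 E0 A4 90 73 F0 A2 AA A1 F4 8E B5 B9 EE BE A6 E2 95 A5

U+23429: 4-byte form → F0 A3 90 A9.
U+4C036: 4-byte form → F1 8C 80 B6.
U+2534: 3-byte form → E2 94 B4.
U+0910: 3-byte form → E0 A4 90.
U+0073: 1-byte form → 73.
U+22AA1: 4-byte form → F0 A2 AA A1.
U+10ED79: 4-byte form → F4 8E B5 B9.
U+EFA6: 3-byte form → EE BE A6.
U+2565: 3-byte form → E2 95 A5.
Concatenated (29 bytes): F0 A3 90 A9 F1 8C 80 B6 E2 94 B4 E0 A4 90 73 F0 A2 AA A1 F4 8E B5 B9 EE BE A6 E2 95 A5.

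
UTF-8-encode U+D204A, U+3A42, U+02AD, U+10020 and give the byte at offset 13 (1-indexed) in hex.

1-indexed offset 13 is 0-indexed offset 12.
U+D204A → 4-byte form F3 92 81 8A at offsets 0–3.
U+3A42 → 3-byte form E3 A9 82 at offsets 4–6.
U+02AD → 2-byte form CA AD at offsets 7–8.
U+10020 → 4-byte form F0 90 80 A0 at offsets 9–12.
Offset 12 falls in char 4's range; it's byte 4 of F0 90 80 A0 = 0xA0.

0xA0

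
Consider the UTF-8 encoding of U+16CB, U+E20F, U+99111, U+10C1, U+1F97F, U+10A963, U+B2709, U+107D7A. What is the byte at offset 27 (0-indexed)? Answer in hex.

0xB5

U+16CB → 3-byte form E1 9B 8B at offsets 0–2.
U+E20F → 3-byte form EE 88 8F at offsets 3–5.
U+99111 → 4-byte form F2 99 84 91 at offsets 6–9.
U+10C1 → 3-byte form E1 83 81 at offsets 10–12.
U+1F97F → 4-byte form F0 9F A5 BF at offsets 13–16.
U+10A963 → 4-byte form F4 8A A5 A3 at offsets 17–20.
U+B2709 → 4-byte form F2 B2 9C 89 at offsets 21–24.
U+107D7A → 4-byte form F4 87 B5 BA at offsets 25–28.
Offset 27 falls in char 8's range; it's byte 3 of F4 87 B5 BA = 0xB5.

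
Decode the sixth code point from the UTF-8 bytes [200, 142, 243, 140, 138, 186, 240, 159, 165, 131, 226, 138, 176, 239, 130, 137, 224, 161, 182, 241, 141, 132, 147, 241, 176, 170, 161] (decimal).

U+0876

Offset 0: leading byte 0xC8 = 11001000 → 2-byte char #1 = C8 8E.
Offset 2: leading byte 0xF3 = 11110011 → 4-byte char #2 = F3 8C 8A BA.
Offset 6: leading byte 0xF0 = 11110000 → 4-byte char #3 = F0 9F A5 83.
Offset 10: leading byte 0xE2 = 11100010 → 3-byte char #4 = E2 8A B0.
Offset 13: leading byte 0xEF = 11101111 → 3-byte char #5 = EF 82 89.
Offset 16: leading byte 0xE0 = 11100000 → 3-byte char #6 = E0 A1 B6.
Leading byte 0xE0 = 11100000 matches 1110xxxx → 3-byte sequence.
Byte 1: 0xE0 = 11100000, payload 0000 (4 bits).
Byte 2: 0xA1 = 10100001 (10xxxxxx ✓), payload 100001.
Byte 3: 0xB6 = 10110110 (10xxxxxx ✓), payload 110110.
Concatenate: 0000100001110110 = 0x876 (16 bits → U+0876).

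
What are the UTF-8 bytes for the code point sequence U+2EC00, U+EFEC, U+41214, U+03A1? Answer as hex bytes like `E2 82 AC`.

U+2EC00: 4-byte form → F0 AE B0 80.
U+EFEC: 3-byte form → EE BF AC.
U+41214: 4-byte form → F1 81 88 94.
U+03A1: 2-byte form → CE A1.
Concatenated (13 bytes): F0 AE B0 80 EE BF AC F1 81 88 94 CE A1.

F0 AE B0 80 EE BF AC F1 81 88 94 CE A1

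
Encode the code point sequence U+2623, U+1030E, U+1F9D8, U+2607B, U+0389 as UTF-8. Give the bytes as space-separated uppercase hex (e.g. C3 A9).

E2 98 A3 F0 90 8C 8E F0 9F A7 98 F0 A6 81 BB CE 89

U+2623: 3-byte form → E2 98 A3.
U+1030E: 4-byte form → F0 90 8C 8E.
U+1F9D8: 4-byte form → F0 9F A7 98.
U+2607B: 4-byte form → F0 A6 81 BB.
U+0389: 2-byte form → CE 89.
Concatenated (17 bytes): E2 98 A3 F0 90 8C 8E F0 9F A7 98 F0 A6 81 BB CE 89.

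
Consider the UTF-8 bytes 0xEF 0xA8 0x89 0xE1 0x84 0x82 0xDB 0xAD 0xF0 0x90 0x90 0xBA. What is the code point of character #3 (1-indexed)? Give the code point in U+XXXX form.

U+06ED

Offset 0: leading byte 0xEF = 11101111 → 3-byte char #1 = EF A8 89.
Offset 3: leading byte 0xE1 = 11100001 → 3-byte char #2 = E1 84 82.
Offset 6: leading byte 0xDB = 11011011 → 2-byte char #3 = DB AD.
Leading byte 0xDB = 11011011 matches 110xxxxx → 2-byte sequence.
Byte 1: 0xDB = 11011011, payload 11011 (5 bits).
Byte 2: 0xAD = 10101101 (10xxxxxx ✓), payload 101101.
Concatenate: 11011101101 = 0x6ED (11 bits → U+06ED).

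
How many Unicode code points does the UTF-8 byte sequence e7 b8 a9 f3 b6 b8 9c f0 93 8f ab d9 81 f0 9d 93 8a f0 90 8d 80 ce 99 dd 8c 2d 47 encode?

Byte at offset 0: 0xE7 = 11100111 → 3-byte char (#1). Advance 3.
Byte at offset 3: 0xF3 = 11110011 → 4-byte char (#2). Advance 4.
Byte at offset 7: 0xF0 = 11110000 → 4-byte char (#3). Advance 4.
Byte at offset 11: 0xD9 = 11011001 → 2-byte char (#4). Advance 2.
Byte at offset 13: 0xF0 = 11110000 → 4-byte char (#5). Advance 4.
Byte at offset 17: 0xF0 = 11110000 → 4-byte char (#6). Advance 4.
Byte at offset 21: 0xCE = 11001110 → 2-byte char (#7). Advance 2.
Byte at offset 23: 0xDD = 11011101 → 2-byte char (#8). Advance 2.
Byte at offset 25: 0x2D = 00101101 → 1-byte char (#9). Advance 1.
Byte at offset 26: 0x47 = 01000111 → 1-byte char (#10). Advance 1.
Reached end at offset 27 after 10 code points.

10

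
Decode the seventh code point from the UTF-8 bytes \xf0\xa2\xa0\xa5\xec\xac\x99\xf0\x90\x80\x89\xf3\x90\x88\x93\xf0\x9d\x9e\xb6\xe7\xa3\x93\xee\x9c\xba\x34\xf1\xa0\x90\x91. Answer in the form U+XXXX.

Offset 0: leading byte 0xF0 = 11110000 → 4-byte char #1 = F0 A2 A0 A5.
Offset 4: leading byte 0xEC = 11101100 → 3-byte char #2 = EC AC 99.
Offset 7: leading byte 0xF0 = 11110000 → 4-byte char #3 = F0 90 80 89.
Offset 11: leading byte 0xF3 = 11110011 → 4-byte char #4 = F3 90 88 93.
Offset 15: leading byte 0xF0 = 11110000 → 4-byte char #5 = F0 9D 9E B6.
Offset 19: leading byte 0xE7 = 11100111 → 3-byte char #6 = E7 A3 93.
Offset 22: leading byte 0xEE = 11101110 → 3-byte char #7 = EE 9C BA.
Leading byte 0xEE = 11101110 matches 1110xxxx → 3-byte sequence.
Byte 1: 0xEE = 11101110, payload 1110 (4 bits).
Byte 2: 0x9C = 10011100 (10xxxxxx ✓), payload 011100.
Byte 3: 0xBA = 10111010 (10xxxxxx ✓), payload 111010.
Concatenate: 1110011100111010 = 0xE73A (16 bits → U+E73A).

U+E73A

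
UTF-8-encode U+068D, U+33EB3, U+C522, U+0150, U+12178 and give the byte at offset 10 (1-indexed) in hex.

0xC5

1-indexed offset 10 is 0-indexed offset 9.
U+068D → 2-byte form DA 8D at offsets 0–1.
U+33EB3 → 4-byte form F0 B3 BA B3 at offsets 2–5.
U+C522 → 3-byte form EC 94 A2 at offsets 6–8.
U+0150 → 2-byte form C5 90 at offsets 9–10.
Offset 9 falls in char 4's range; it's byte 1 of C5 90 = 0xC5.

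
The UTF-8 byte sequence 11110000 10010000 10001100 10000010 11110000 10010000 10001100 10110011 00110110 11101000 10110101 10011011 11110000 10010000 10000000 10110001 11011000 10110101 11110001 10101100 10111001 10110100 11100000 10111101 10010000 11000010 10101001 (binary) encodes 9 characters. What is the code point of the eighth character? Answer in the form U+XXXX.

U+0F50

Offset 0: leading byte 0xF0 = 11110000 → 4-byte char #1 = F0 90 8C 82.
Offset 4: leading byte 0xF0 = 11110000 → 4-byte char #2 = F0 90 8C B3.
Offset 8: leading byte 0x36 = 00110110 → 1-byte char #3 = 36.
Offset 9: leading byte 0xE8 = 11101000 → 3-byte char #4 = E8 B5 9B.
Offset 12: leading byte 0xF0 = 11110000 → 4-byte char #5 = F0 90 80 B1.
Offset 16: leading byte 0xD8 = 11011000 → 2-byte char #6 = D8 B5.
Offset 18: leading byte 0xF1 = 11110001 → 4-byte char #7 = F1 AC B9 B4.
Offset 22: leading byte 0xE0 = 11100000 → 3-byte char #8 = E0 BD 90.
Leading byte 0xE0 = 11100000 matches 1110xxxx → 3-byte sequence.
Byte 1: 0xE0 = 11100000, payload 0000 (4 bits).
Byte 2: 0xBD = 10111101 (10xxxxxx ✓), payload 111101.
Byte 3: 0x90 = 10010000 (10xxxxxx ✓), payload 010000.
Concatenate: 0000111101010000 = 0xF50 (16 bits → U+0F50).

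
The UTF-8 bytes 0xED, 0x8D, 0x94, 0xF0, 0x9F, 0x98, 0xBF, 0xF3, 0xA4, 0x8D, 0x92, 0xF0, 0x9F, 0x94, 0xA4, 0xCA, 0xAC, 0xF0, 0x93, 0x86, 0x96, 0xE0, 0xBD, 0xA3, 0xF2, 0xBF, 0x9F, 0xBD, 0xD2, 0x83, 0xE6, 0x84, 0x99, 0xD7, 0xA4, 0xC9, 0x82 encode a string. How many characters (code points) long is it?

Byte at offset 0: 0xED = 11101101 → 3-byte char (#1). Advance 3.
Byte at offset 3: 0xF0 = 11110000 → 4-byte char (#2). Advance 4.
Byte at offset 7: 0xF3 = 11110011 → 4-byte char (#3). Advance 4.
Byte at offset 11: 0xF0 = 11110000 → 4-byte char (#4). Advance 4.
Byte at offset 15: 0xCA = 11001010 → 2-byte char (#5). Advance 2.
Byte at offset 17: 0xF0 = 11110000 → 4-byte char (#6). Advance 4.
Byte at offset 21: 0xE0 = 11100000 → 3-byte char (#7). Advance 3.
Byte at offset 24: 0xF2 = 11110010 → 4-byte char (#8). Advance 4.
Byte at offset 28: 0xD2 = 11010010 → 2-byte char (#9). Advance 2.
Byte at offset 30: 0xE6 = 11100110 → 3-byte char (#10). Advance 3.
Byte at offset 33: 0xD7 = 11010111 → 2-byte char (#11). Advance 2.
Byte at offset 35: 0xC9 = 11001001 → 2-byte char (#12). Advance 2.
Reached end at offset 37 after 12 code points.

12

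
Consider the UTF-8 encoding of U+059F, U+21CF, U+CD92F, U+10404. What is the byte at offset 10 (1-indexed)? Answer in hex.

1-indexed offset 10 is 0-indexed offset 9.
U+059F → 2-byte form D6 9F at offsets 0–1.
U+21CF → 3-byte form E2 87 8F at offsets 2–4.
U+CD92F → 4-byte form F3 8D A4 AF at offsets 5–8.
U+10404 → 4-byte form F0 90 90 84 at offsets 9–12.
Offset 9 falls in char 4's range; it's byte 1 of F0 90 90 84 = 0xF0.

0xF0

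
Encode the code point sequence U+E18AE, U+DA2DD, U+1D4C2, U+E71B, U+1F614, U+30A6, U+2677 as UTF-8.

U+E18AE: 4-byte form → F3 A1 A2 AE.
U+DA2DD: 4-byte form → F3 9A 8B 9D.
U+1D4C2: 4-byte form → F0 9D 93 82.
U+E71B: 3-byte form → EE 9C 9B.
U+1F614: 4-byte form → F0 9F 98 94.
U+30A6: 3-byte form → E3 82 A6.
U+2677: 3-byte form → E2 99 B7.
Concatenated (25 bytes): F3 A1 A2 AE F3 9A 8B 9D F0 9D 93 82 EE 9C 9B F0 9F 98 94 E3 82 A6 E2 99 B7.

F3 A1 A2 AE F3 9A 8B 9D F0 9D 93 82 EE 9C 9B F0 9F 98 94 E3 82 A6 E2 99 B7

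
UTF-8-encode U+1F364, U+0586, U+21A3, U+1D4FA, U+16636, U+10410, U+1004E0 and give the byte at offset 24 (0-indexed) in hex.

U+1F364 → 4-byte form F0 9F 8D A4 at offsets 0–3.
U+0586 → 2-byte form D6 86 at offsets 4–5.
U+21A3 → 3-byte form E2 86 A3 at offsets 6–8.
U+1D4FA → 4-byte form F0 9D 93 BA at offsets 9–12.
U+16636 → 4-byte form F0 96 98 B6 at offsets 13–16.
U+10410 → 4-byte form F0 90 90 90 at offsets 17–20.
U+1004E0 → 4-byte form F4 80 93 A0 at offsets 21–24.
Offset 24 falls in char 7's range; it's byte 4 of F4 80 93 A0 = 0xA0.

0xA0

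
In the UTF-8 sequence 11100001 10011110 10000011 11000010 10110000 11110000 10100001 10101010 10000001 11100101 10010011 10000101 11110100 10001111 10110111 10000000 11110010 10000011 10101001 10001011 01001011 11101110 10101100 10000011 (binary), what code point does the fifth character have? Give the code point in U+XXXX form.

U+10FDC0

Offset 0: leading byte 0xE1 = 11100001 → 3-byte char #1 = E1 9E 83.
Offset 3: leading byte 0xC2 = 11000010 → 2-byte char #2 = C2 B0.
Offset 5: leading byte 0xF0 = 11110000 → 4-byte char #3 = F0 A1 AA 81.
Offset 9: leading byte 0xE5 = 11100101 → 3-byte char #4 = E5 93 85.
Offset 12: leading byte 0xF4 = 11110100 → 4-byte char #5 = F4 8F B7 80.
Leading byte 0xF4 = 11110100 matches 11110xxx → 4-byte sequence.
Byte 1: 0xF4 = 11110100, payload 100 (3 bits).
Byte 2: 0x8F = 10001111 (10xxxxxx ✓), payload 001111.
Byte 3: 0xB7 = 10110111 (10xxxxxx ✓), payload 110111.
Byte 4: 0x80 = 10000000 (10xxxxxx ✓), payload 000000.
Concatenate: 100001111110111000000 = 0x10FDC0 (21 bits → U+10FDC0).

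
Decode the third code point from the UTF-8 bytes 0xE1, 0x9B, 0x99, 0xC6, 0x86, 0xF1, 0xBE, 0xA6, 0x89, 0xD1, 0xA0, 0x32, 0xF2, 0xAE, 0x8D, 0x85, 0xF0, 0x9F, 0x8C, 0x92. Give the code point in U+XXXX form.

Offset 0: leading byte 0xE1 = 11100001 → 3-byte char #1 = E1 9B 99.
Offset 3: leading byte 0xC6 = 11000110 → 2-byte char #2 = C6 86.
Offset 5: leading byte 0xF1 = 11110001 → 4-byte char #3 = F1 BE A6 89.
Leading byte 0xF1 = 11110001 matches 11110xxx → 4-byte sequence.
Byte 1: 0xF1 = 11110001, payload 001 (3 bits).
Byte 2: 0xBE = 10111110 (10xxxxxx ✓), payload 111110.
Byte 3: 0xA6 = 10100110 (10xxxxxx ✓), payload 100110.
Byte 4: 0x89 = 10001001 (10xxxxxx ✓), payload 001001.
Concatenate: 001111110100110001001 = 0x7E989 (21 bits → U+7E989).

U+7E989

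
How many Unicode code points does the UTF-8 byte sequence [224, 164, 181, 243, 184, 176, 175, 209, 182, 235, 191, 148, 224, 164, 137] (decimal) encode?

Byte at offset 0: 0xE0 = 11100000 → 3-byte char (#1). Advance 3.
Byte at offset 3: 0xF3 = 11110011 → 4-byte char (#2). Advance 4.
Byte at offset 7: 0xD1 = 11010001 → 2-byte char (#3). Advance 2.
Byte at offset 9: 0xEB = 11101011 → 3-byte char (#4). Advance 3.
Byte at offset 12: 0xE0 = 11100000 → 3-byte char (#5). Advance 3.
Reached end at offset 15 after 5 code points.

5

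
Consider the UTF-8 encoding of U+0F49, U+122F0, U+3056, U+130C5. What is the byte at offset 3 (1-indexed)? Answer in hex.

0x89

1-indexed offset 3 is 0-indexed offset 2.
U+0F49 → 3-byte form E0 BD 89 at offsets 0–2.
Offset 2 falls in char 1's range; it's byte 3 of E0 BD 89 = 0x89.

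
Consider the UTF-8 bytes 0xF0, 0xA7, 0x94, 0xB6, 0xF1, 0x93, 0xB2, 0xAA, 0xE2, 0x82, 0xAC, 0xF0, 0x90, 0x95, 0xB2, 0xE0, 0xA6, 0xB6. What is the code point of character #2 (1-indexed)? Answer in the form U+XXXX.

Offset 0: leading byte 0xF0 = 11110000 → 4-byte char #1 = F0 A7 94 B6.
Offset 4: leading byte 0xF1 = 11110001 → 4-byte char #2 = F1 93 B2 AA.
Leading byte 0xF1 = 11110001 matches 11110xxx → 4-byte sequence.
Byte 1: 0xF1 = 11110001, payload 001 (3 bits).
Byte 2: 0x93 = 10010011 (10xxxxxx ✓), payload 010011.
Byte 3: 0xB2 = 10110010 (10xxxxxx ✓), payload 110010.
Byte 4: 0xAA = 10101010 (10xxxxxx ✓), payload 101010.
Concatenate: 001010011110010101010 = 0x53CAA (21 bits → U+53CAA).

U+53CAA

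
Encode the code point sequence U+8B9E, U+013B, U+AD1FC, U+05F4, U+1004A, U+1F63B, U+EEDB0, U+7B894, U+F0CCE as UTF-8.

U+8B9E: 3-byte form → E8 AE 9E.
U+013B: 2-byte form → C4 BB.
U+AD1FC: 4-byte form → F2 AD 87 BC.
U+05F4: 2-byte form → D7 B4.
U+1004A: 4-byte form → F0 90 81 8A.
U+1F63B: 4-byte form → F0 9F 98 BB.
U+EEDB0: 4-byte form → F3 AE B6 B0.
U+7B894: 4-byte form → F1 BB A2 94.
U+F0CCE: 4-byte form → F3 B0 B3 8E.
Concatenated (31 bytes): E8 AE 9E C4 BB F2 AD 87 BC D7 B4 F0 90 81 8A F0 9F 98 BB F3 AE B6 B0 F1 BB A2 94 F3 B0 B3 8E.

E8 AE 9E C4 BB F2 AD 87 BC D7 B4 F0 90 81 8A F0 9F 98 BB F3 AE B6 B0 F1 BB A2 94 F3 B0 B3 8E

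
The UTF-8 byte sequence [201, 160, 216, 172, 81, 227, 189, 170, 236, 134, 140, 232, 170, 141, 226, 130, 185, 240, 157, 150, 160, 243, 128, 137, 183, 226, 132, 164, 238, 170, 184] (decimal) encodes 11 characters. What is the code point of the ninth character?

U+C0277

Offset 0: leading byte 0xC9 = 11001001 → 2-byte char #1 = C9 A0.
Offset 2: leading byte 0xD8 = 11011000 → 2-byte char #2 = D8 AC.
Offset 4: leading byte 0x51 = 01010001 → 1-byte char #3 = 51.
Offset 5: leading byte 0xE3 = 11100011 → 3-byte char #4 = E3 BD AA.
Offset 8: leading byte 0xEC = 11101100 → 3-byte char #5 = EC 86 8C.
Offset 11: leading byte 0xE8 = 11101000 → 3-byte char #6 = E8 AA 8D.
Offset 14: leading byte 0xE2 = 11100010 → 3-byte char #7 = E2 82 B9.
Offset 17: leading byte 0xF0 = 11110000 → 4-byte char #8 = F0 9D 96 A0.
Offset 21: leading byte 0xF3 = 11110011 → 4-byte char #9 = F3 80 89 B7.
Leading byte 0xF3 = 11110011 matches 11110xxx → 4-byte sequence.
Byte 1: 0xF3 = 11110011, payload 011 (3 bits).
Byte 2: 0x80 = 10000000 (10xxxxxx ✓), payload 000000.
Byte 3: 0x89 = 10001001 (10xxxxxx ✓), payload 001001.
Byte 4: 0xB7 = 10110111 (10xxxxxx ✓), payload 110111.
Concatenate: 011000000001001110111 = 0xC0277 (21 bits → U+C0277).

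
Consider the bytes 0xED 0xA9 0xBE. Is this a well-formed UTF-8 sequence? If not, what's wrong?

invalid (encodes a surrogate (U+D800–U+DFFF))

Structurally a 3-byte sequence; payload = 0xDA7E.
But 0xDA7E is in U+D800–U+DFFF, the surrogate range. Surrogates are not Unicode scalar values and are forbidden in UTF-8.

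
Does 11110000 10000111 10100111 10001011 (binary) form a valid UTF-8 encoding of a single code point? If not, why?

invalid (overlong encoding)

Leading byte 0xF0 = 11110000 → 4-byte form.
Continuation bytes all match 10xxxxxx. Payload decodes to 0x79CB.
But 0x79CB < 0x10000, the minimum for a 4-byte sequence — this is an overlong encoding.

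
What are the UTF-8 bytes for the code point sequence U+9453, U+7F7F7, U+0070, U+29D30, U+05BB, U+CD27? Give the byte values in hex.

U+9453: 3-byte form → E9 91 93.
U+7F7F7: 4-byte form → F1 BF 9F B7.
U+0070: 1-byte form → 70.
U+29D30: 4-byte form → F0 A9 B4 B0.
U+05BB: 2-byte form → D6 BB.
U+CD27: 3-byte form → EC B4 A7.
Concatenated (17 bytes): E9 91 93 F1 BF 9F B7 70 F0 A9 B4 B0 D6 BB EC B4 A7.

E9 91 93 F1 BF 9F B7 70 F0 A9 B4 B0 D6 BB EC B4 A7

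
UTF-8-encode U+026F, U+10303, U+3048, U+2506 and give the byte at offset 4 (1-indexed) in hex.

0x90

1-indexed offset 4 is 0-indexed offset 3.
U+026F → 2-byte form C9 AF at offsets 0–1.
U+10303 → 4-byte form F0 90 8C 83 at offsets 2–5.
Offset 3 falls in char 2's range; it's byte 2 of F0 90 8C 83 = 0x90.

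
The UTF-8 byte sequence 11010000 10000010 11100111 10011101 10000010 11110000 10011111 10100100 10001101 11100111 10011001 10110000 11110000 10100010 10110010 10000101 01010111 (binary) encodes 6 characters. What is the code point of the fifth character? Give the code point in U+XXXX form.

Offset 0: leading byte 0xD0 = 11010000 → 2-byte char #1 = D0 82.
Offset 2: leading byte 0xE7 = 11100111 → 3-byte char #2 = E7 9D 82.
Offset 5: leading byte 0xF0 = 11110000 → 4-byte char #3 = F0 9F A4 8D.
Offset 9: leading byte 0xE7 = 11100111 → 3-byte char #4 = E7 99 B0.
Offset 12: leading byte 0xF0 = 11110000 → 4-byte char #5 = F0 A2 B2 85.
Leading byte 0xF0 = 11110000 matches 11110xxx → 4-byte sequence.
Byte 1: 0xF0 = 11110000, payload 000 (3 bits).
Byte 2: 0xA2 = 10100010 (10xxxxxx ✓), payload 100010.
Byte 3: 0xB2 = 10110010 (10xxxxxx ✓), payload 110010.
Byte 4: 0x85 = 10000101 (10xxxxxx ✓), payload 000101.
Concatenate: 000100010110010000101 = 0x22C85 (21 bits → U+22C85).

U+22C85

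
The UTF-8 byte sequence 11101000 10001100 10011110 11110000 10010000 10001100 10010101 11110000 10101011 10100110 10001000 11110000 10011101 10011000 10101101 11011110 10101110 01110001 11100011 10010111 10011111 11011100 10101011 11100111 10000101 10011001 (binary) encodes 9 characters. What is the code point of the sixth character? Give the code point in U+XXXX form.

Offset 0: leading byte 0xE8 = 11101000 → 3-byte char #1 = E8 8C 9E.
Offset 3: leading byte 0xF0 = 11110000 → 4-byte char #2 = F0 90 8C 95.
Offset 7: leading byte 0xF0 = 11110000 → 4-byte char #3 = F0 AB A6 88.
Offset 11: leading byte 0xF0 = 11110000 → 4-byte char #4 = F0 9D 98 AD.
Offset 15: leading byte 0xDE = 11011110 → 2-byte char #5 = DE AE.
Offset 17: leading byte 0x71 = 01110001 → 1-byte char #6 = 71.
Leading byte 0x71 = 01110001 matches 0xxxxxxx → 1-byte sequence.
Byte 1: 0x71 = 01110001, payload 1110001 (7 bits).
Concatenate: 1110001 = 0x71 (7 bits → U+0071).

U+0071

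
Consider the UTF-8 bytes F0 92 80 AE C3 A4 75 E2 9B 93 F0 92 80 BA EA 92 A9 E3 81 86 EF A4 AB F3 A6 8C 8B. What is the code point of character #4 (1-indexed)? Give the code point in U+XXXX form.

U+26D3

Offset 0: leading byte 0xF0 = 11110000 → 4-byte char #1 = F0 92 80 AE.
Offset 4: leading byte 0xC3 = 11000011 → 2-byte char #2 = C3 A4.
Offset 6: leading byte 0x75 = 01110101 → 1-byte char #3 = 75.
Offset 7: leading byte 0xE2 = 11100010 → 3-byte char #4 = E2 9B 93.
Leading byte 0xE2 = 11100010 matches 1110xxxx → 3-byte sequence.
Byte 1: 0xE2 = 11100010, payload 0010 (4 bits).
Byte 2: 0x9B = 10011011 (10xxxxxx ✓), payload 011011.
Byte 3: 0x93 = 10010011 (10xxxxxx ✓), payload 010011.
Concatenate: 0010011011010011 = 0x26D3 (16 bits → U+26D3).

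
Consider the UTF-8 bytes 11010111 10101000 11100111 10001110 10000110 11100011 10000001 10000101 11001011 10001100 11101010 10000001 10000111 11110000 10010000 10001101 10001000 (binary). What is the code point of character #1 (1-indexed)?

Offset 0: leading byte 0xD7 = 11010111 → 2-byte char #1 = D7 A8.
Leading byte 0xD7 = 11010111 matches 110xxxxx → 2-byte sequence.
Byte 1: 0xD7 = 11010111, payload 10111 (5 bits).
Byte 2: 0xA8 = 10101000 (10xxxxxx ✓), payload 101000.
Concatenate: 10111101000 = 0x5E8 (11 bits → U+05E8).

U+05E8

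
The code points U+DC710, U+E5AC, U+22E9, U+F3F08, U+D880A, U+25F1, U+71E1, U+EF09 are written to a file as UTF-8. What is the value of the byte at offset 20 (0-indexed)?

0xB1

U+DC710 → 4-byte form F3 9C 9C 90 at offsets 0–3.
U+E5AC → 3-byte form EE 96 AC at offsets 4–6.
U+22E9 → 3-byte form E2 8B A9 at offsets 7–9.
U+F3F08 → 4-byte form F3 B3 BC 88 at offsets 10–13.
U+D880A → 4-byte form F3 98 A0 8A at offsets 14–17.
U+25F1 → 3-byte form E2 97 B1 at offsets 18–20.
Offset 20 falls in char 6's range; it's byte 3 of E2 97 B1 = 0xB1.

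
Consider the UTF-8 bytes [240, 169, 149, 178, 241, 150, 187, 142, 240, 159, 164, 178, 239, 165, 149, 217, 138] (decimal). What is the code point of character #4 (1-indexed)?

Offset 0: leading byte 0xF0 = 11110000 → 4-byte char #1 = F0 A9 95 B2.
Offset 4: leading byte 0xF1 = 11110001 → 4-byte char #2 = F1 96 BB 8E.
Offset 8: leading byte 0xF0 = 11110000 → 4-byte char #3 = F0 9F A4 B2.
Offset 12: leading byte 0xEF = 11101111 → 3-byte char #4 = EF A5 95.
Leading byte 0xEF = 11101111 matches 1110xxxx → 3-byte sequence.
Byte 1: 0xEF = 11101111, payload 1111 (4 bits).
Byte 2: 0xA5 = 10100101 (10xxxxxx ✓), payload 100101.
Byte 3: 0x95 = 10010101 (10xxxxxx ✓), payload 010101.
Concatenate: 1111100101010101 = 0xF955 (16 bits → U+F955).

U+F955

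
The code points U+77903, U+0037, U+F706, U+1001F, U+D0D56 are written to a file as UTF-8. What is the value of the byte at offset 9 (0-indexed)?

0x90

U+77903 → 4-byte form F1 B7 A4 83 at offsets 0–3.
U+0037 → 1-byte form 37 at offsets 4–4.
U+F706 → 3-byte form EF 9C 86 at offsets 5–7.
U+1001F → 4-byte form F0 90 80 9F at offsets 8–11.
Offset 9 falls in char 4's range; it's byte 2 of F0 90 80 9F = 0x90.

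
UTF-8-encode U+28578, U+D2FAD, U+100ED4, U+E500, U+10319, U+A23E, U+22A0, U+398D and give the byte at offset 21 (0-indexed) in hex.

U+28578 → 4-byte form F0 A8 95 B8 at offsets 0–3.
U+D2FAD → 4-byte form F3 92 BE AD at offsets 4–7.
U+100ED4 → 4-byte form F4 80 BB 94 at offsets 8–11.
U+E500 → 3-byte form EE 94 80 at offsets 12–14.
U+10319 → 4-byte form F0 90 8C 99 at offsets 15–18.
U+A23E → 3-byte form EA 88 BE at offsets 19–21.
Offset 21 falls in char 6's range; it's byte 3 of EA 88 BE = 0xBE.

0xBE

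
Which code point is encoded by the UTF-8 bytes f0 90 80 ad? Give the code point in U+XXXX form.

Leading byte 0xF0 = 11110000 matches 11110xxx → 4-byte sequence.
Byte 1: 0xF0 = 11110000, payload 000 (3 bits).
Byte 2: 0x90 = 10010000 (10xxxxxx ✓), payload 010000.
Byte 3: 0x80 = 10000000 (10xxxxxx ✓), payload 000000.
Byte 4: 0xAD = 10101101 (10xxxxxx ✓), payload 101101.
Concatenate: 000010000000000101101 = 0x1002D (21 bits → U+1002D).

U+1002D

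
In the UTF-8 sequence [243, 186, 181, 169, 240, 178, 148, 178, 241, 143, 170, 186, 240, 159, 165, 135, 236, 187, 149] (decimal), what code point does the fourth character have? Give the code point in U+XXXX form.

Offset 0: leading byte 0xF3 = 11110011 → 4-byte char #1 = F3 BA B5 A9.
Offset 4: leading byte 0xF0 = 11110000 → 4-byte char #2 = F0 B2 94 B2.
Offset 8: leading byte 0xF1 = 11110001 → 4-byte char #3 = F1 8F AA BA.
Offset 12: leading byte 0xF0 = 11110000 → 4-byte char #4 = F0 9F A5 87.
Leading byte 0xF0 = 11110000 matches 11110xxx → 4-byte sequence.
Byte 1: 0xF0 = 11110000, payload 000 (3 bits).
Byte 2: 0x9F = 10011111 (10xxxxxx ✓), payload 011111.
Byte 3: 0xA5 = 10100101 (10xxxxxx ✓), payload 100101.
Byte 4: 0x87 = 10000111 (10xxxxxx ✓), payload 000111.
Concatenate: 000011111100101000111 = 0x1F947 (21 bits → U+1F947).

U+1F947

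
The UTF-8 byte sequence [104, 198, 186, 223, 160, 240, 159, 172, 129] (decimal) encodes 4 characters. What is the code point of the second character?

Offset 0: leading byte 0x68 = 01101000 → 1-byte char #1 = 68.
Offset 1: leading byte 0xC6 = 11000110 → 2-byte char #2 = C6 BA.
Leading byte 0xC6 = 11000110 matches 110xxxxx → 2-byte sequence.
Byte 1: 0xC6 = 11000110, payload 00110 (5 bits).
Byte 2: 0xBA = 10111010 (10xxxxxx ✓), payload 111010.
Concatenate: 00110111010 = 0x1BA (11 bits → U+01BA).

U+01BA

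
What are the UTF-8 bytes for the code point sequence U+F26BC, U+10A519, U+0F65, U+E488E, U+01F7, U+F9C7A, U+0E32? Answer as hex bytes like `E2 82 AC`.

F3 B2 9A BC F4 8A 94 99 E0 BD A5 F3 A4 A2 8E C7 B7 F3 B9 B1 BA E0 B8 B2

U+F26BC: 4-byte form → F3 B2 9A BC.
U+10A519: 4-byte form → F4 8A 94 99.
U+0F65: 3-byte form → E0 BD A5.
U+E488E: 4-byte form → F3 A4 A2 8E.
U+01F7: 2-byte form → C7 B7.
U+F9C7A: 4-byte form → F3 B9 B1 BA.
U+0E32: 3-byte form → E0 B8 B2.
Concatenated (24 bytes): F3 B2 9A BC F4 8A 94 99 E0 BD A5 F3 A4 A2 8E C7 B7 F3 B9 B1 BA E0 B8 B2.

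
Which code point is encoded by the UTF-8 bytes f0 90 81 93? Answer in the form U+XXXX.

Leading byte 0xF0 = 11110000 matches 11110xxx → 4-byte sequence.
Byte 1: 0xF0 = 11110000, payload 000 (3 bits).
Byte 2: 0x90 = 10010000 (10xxxxxx ✓), payload 010000.
Byte 3: 0x81 = 10000001 (10xxxxxx ✓), payload 000001.
Byte 4: 0x93 = 10010011 (10xxxxxx ✓), payload 010011.
Concatenate: 000010000000001010011 = 0x10053 (21 bits → U+10053).

U+10053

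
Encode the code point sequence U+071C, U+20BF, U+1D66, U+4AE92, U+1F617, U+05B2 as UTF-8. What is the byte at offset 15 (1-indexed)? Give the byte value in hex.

0x98

1-indexed offset 15 is 0-indexed offset 14.
U+071C → 2-byte form DC 9C at offsets 0–1.
U+20BF → 3-byte form E2 82 BF at offsets 2–4.
U+1D66 → 3-byte form E1 B5 A6 at offsets 5–7.
U+4AE92 → 4-byte form F1 8A BA 92 at offsets 8–11.
U+1F617 → 4-byte form F0 9F 98 97 at offsets 12–15.
Offset 14 falls in char 5's range; it's byte 3 of F0 9F 98 97 = 0x98.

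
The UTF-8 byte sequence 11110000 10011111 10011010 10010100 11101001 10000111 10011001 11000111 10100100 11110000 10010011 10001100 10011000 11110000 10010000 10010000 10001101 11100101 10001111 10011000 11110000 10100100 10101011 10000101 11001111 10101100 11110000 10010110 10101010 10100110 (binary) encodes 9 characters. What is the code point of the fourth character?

Offset 0: leading byte 0xF0 = 11110000 → 4-byte char #1 = F0 9F 9A 94.
Offset 4: leading byte 0xE9 = 11101001 → 3-byte char #2 = E9 87 99.
Offset 7: leading byte 0xC7 = 11000111 → 2-byte char #3 = C7 A4.
Offset 9: leading byte 0xF0 = 11110000 → 4-byte char #4 = F0 93 8C 98.
Leading byte 0xF0 = 11110000 matches 11110xxx → 4-byte sequence.
Byte 1: 0xF0 = 11110000, payload 000 (3 bits).
Byte 2: 0x93 = 10010011 (10xxxxxx ✓), payload 010011.
Byte 3: 0x8C = 10001100 (10xxxxxx ✓), payload 001100.
Byte 4: 0x98 = 10011000 (10xxxxxx ✓), payload 011000.
Concatenate: 000010011001100011000 = 0x13318 (21 bits → U+13318).

U+13318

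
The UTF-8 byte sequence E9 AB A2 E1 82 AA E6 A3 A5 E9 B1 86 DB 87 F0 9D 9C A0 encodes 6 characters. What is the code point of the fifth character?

Offset 0: leading byte 0xE9 = 11101001 → 3-byte char #1 = E9 AB A2.
Offset 3: leading byte 0xE1 = 11100001 → 3-byte char #2 = E1 82 AA.
Offset 6: leading byte 0xE6 = 11100110 → 3-byte char #3 = E6 A3 A5.
Offset 9: leading byte 0xE9 = 11101001 → 3-byte char #4 = E9 B1 86.
Offset 12: leading byte 0xDB = 11011011 → 2-byte char #5 = DB 87.
Leading byte 0xDB = 11011011 matches 110xxxxx → 2-byte sequence.
Byte 1: 0xDB = 11011011, payload 11011 (5 bits).
Byte 2: 0x87 = 10000111 (10xxxxxx ✓), payload 000111.
Concatenate: 11011000111 = 0x6C7 (11 bits → U+06C7).

U+06C7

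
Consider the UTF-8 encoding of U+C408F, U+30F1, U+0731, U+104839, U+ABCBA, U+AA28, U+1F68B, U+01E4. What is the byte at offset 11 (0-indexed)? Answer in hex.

U+C408F → 4-byte form F3 84 82 8F at offsets 0–3.
U+30F1 → 3-byte form E3 83 B1 at offsets 4–6.
U+0731 → 2-byte form DC B1 at offsets 7–8.
U+104839 → 4-byte form F4 84 A0 B9 at offsets 9–12.
Offset 11 falls in char 4's range; it's byte 3 of F4 84 A0 B9 = 0xA0.

0xA0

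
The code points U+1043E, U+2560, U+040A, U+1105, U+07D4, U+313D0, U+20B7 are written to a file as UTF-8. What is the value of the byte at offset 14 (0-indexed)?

U+1043E → 4-byte form F0 90 90 BE at offsets 0–3.
U+2560 → 3-byte form E2 95 A0 at offsets 4–6.
U+040A → 2-byte form D0 8A at offsets 7–8.
U+1105 → 3-byte form E1 84 85 at offsets 9–11.
U+07D4 → 2-byte form DF 94 at offsets 12–13.
U+313D0 → 4-byte form F0 B1 8F 90 at offsets 14–17.
Offset 14 falls in char 6's range; it's byte 1 of F0 B1 8F 90 = 0xF0.

0xF0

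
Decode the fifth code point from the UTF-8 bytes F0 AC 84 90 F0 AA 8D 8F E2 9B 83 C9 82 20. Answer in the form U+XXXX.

Offset 0: leading byte 0xF0 = 11110000 → 4-byte char #1 = F0 AC 84 90.
Offset 4: leading byte 0xF0 = 11110000 → 4-byte char #2 = F0 AA 8D 8F.
Offset 8: leading byte 0xE2 = 11100010 → 3-byte char #3 = E2 9B 83.
Offset 11: leading byte 0xC9 = 11001001 → 2-byte char #4 = C9 82.
Offset 13: leading byte 0x20 = 00100000 → 1-byte char #5 = 20.
Leading byte 0x20 = 00100000 matches 0xxxxxxx → 1-byte sequence.
Byte 1: 0x20 = 00100000, payload 0100000 (7 bits).
Concatenate: 0100000 = 0x20 (7 bits → U+0020).

U+0020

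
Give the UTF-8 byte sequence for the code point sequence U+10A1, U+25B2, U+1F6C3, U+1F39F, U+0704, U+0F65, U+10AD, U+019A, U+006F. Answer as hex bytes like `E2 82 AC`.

U+10A1: 3-byte form → E1 82 A1.
U+25B2: 3-byte form → E2 96 B2.
U+1F6C3: 4-byte form → F0 9F 9B 83.
U+1F39F: 4-byte form → F0 9F 8E 9F.
U+0704: 2-byte form → DC 84.
U+0F65: 3-byte form → E0 BD A5.
U+10AD: 3-byte form → E1 82 AD.
U+019A: 2-byte form → C6 9A.
U+006F: 1-byte form → 6F.
Concatenated (25 bytes): E1 82 A1 E2 96 B2 F0 9F 9B 83 F0 9F 8E 9F DC 84 E0 BD A5 E1 82 AD C6 9A 6F.

E1 82 A1 E2 96 B2 F0 9F 9B 83 F0 9F 8E 9F DC 84 E0 BD A5 E1 82 AD C6 9A 6F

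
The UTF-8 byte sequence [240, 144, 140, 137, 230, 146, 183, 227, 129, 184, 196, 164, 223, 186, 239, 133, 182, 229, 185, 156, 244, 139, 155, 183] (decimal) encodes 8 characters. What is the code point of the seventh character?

Offset 0: leading byte 0xF0 = 11110000 → 4-byte char #1 = F0 90 8C 89.
Offset 4: leading byte 0xE6 = 11100110 → 3-byte char #2 = E6 92 B7.
Offset 7: leading byte 0xE3 = 11100011 → 3-byte char #3 = E3 81 B8.
Offset 10: leading byte 0xC4 = 11000100 → 2-byte char #4 = C4 A4.
Offset 12: leading byte 0xDF = 11011111 → 2-byte char #5 = DF BA.
Offset 14: leading byte 0xEF = 11101111 → 3-byte char #6 = EF 85 B6.
Offset 17: leading byte 0xE5 = 11100101 → 3-byte char #7 = E5 B9 9C.
Leading byte 0xE5 = 11100101 matches 1110xxxx → 3-byte sequence.
Byte 1: 0xE5 = 11100101, payload 0101 (4 bits).
Byte 2: 0xB9 = 10111001 (10xxxxxx ✓), payload 111001.
Byte 3: 0x9C = 10011100 (10xxxxxx ✓), payload 011100.
Concatenate: 0101111001011100 = 0x5E5C (16 bits → U+5E5C).

U+5E5C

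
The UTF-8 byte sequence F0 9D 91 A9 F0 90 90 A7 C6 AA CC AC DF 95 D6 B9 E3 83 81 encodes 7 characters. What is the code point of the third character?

Offset 0: leading byte 0xF0 = 11110000 → 4-byte char #1 = F0 9D 91 A9.
Offset 4: leading byte 0xF0 = 11110000 → 4-byte char #2 = F0 90 90 A7.
Offset 8: leading byte 0xC6 = 11000110 → 2-byte char #3 = C6 AA.
Leading byte 0xC6 = 11000110 matches 110xxxxx → 2-byte sequence.
Byte 1: 0xC6 = 11000110, payload 00110 (5 bits).
Byte 2: 0xAA = 10101010 (10xxxxxx ✓), payload 101010.
Concatenate: 00110101010 = 0x1AA (11 bits → U+01AA).

U+01AA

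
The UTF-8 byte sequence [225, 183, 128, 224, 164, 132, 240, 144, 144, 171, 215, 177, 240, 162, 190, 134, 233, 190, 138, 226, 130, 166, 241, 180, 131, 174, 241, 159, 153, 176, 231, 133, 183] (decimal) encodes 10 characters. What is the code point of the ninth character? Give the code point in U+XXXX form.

Offset 0: leading byte 0xE1 = 11100001 → 3-byte char #1 = E1 B7 80.
Offset 3: leading byte 0xE0 = 11100000 → 3-byte char #2 = E0 A4 84.
Offset 6: leading byte 0xF0 = 11110000 → 4-byte char #3 = F0 90 90 AB.
Offset 10: leading byte 0xD7 = 11010111 → 2-byte char #4 = D7 B1.
Offset 12: leading byte 0xF0 = 11110000 → 4-byte char #5 = F0 A2 BE 86.
Offset 16: leading byte 0xE9 = 11101001 → 3-byte char #6 = E9 BE 8A.
Offset 19: leading byte 0xE2 = 11100010 → 3-byte char #7 = E2 82 A6.
Offset 22: leading byte 0xF1 = 11110001 → 4-byte char #8 = F1 B4 83 AE.
Offset 26: leading byte 0xF1 = 11110001 → 4-byte char #9 = F1 9F 99 B0.
Leading byte 0xF1 = 11110001 matches 11110xxx → 4-byte sequence.
Byte 1: 0xF1 = 11110001, payload 001 (3 bits).
Byte 2: 0x9F = 10011111 (10xxxxxx ✓), payload 011111.
Byte 3: 0x99 = 10011001 (10xxxxxx ✓), payload 011001.
Byte 4: 0xB0 = 10110000 (10xxxxxx ✓), payload 110000.
Concatenate: 001011111011001110000 = 0x5F670 (21 bits → U+5F670).

U+5F670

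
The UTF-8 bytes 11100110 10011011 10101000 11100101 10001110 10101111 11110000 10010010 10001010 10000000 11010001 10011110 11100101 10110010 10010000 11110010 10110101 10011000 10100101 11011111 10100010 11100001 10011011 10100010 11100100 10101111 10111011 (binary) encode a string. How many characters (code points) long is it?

9

Byte at offset 0: 0xE6 = 11100110 → 3-byte char (#1). Advance 3.
Byte at offset 3: 0xE5 = 11100101 → 3-byte char (#2). Advance 3.
Byte at offset 6: 0xF0 = 11110000 → 4-byte char (#3). Advance 4.
Byte at offset 10: 0xD1 = 11010001 → 2-byte char (#4). Advance 2.
Byte at offset 12: 0xE5 = 11100101 → 3-byte char (#5). Advance 3.
Byte at offset 15: 0xF2 = 11110010 → 4-byte char (#6). Advance 4.
Byte at offset 19: 0xDF = 11011111 → 2-byte char (#7). Advance 2.
Byte at offset 21: 0xE1 = 11100001 → 3-byte char (#8). Advance 3.
Byte at offset 24: 0xE4 = 11100100 → 3-byte char (#9). Advance 3.
Reached end at offset 27 after 9 code points.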